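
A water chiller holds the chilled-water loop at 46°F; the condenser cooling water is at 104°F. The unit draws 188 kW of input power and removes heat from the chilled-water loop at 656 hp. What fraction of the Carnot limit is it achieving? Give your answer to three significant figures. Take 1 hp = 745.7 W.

0.298

Converting, Q̇_C = 656.0 hp = 489.2 kW, so COP_actual = Q̇_C/Ẇ = 489.2/188.0 = 2.602.
In absolute terms T_C = 280.93 K and T_H = 313.15 K, so ΔT = 32.22 K.
COP_Carnot = T_C/ΔT = 280.93/32.22 = 8.718.
η_II = COP_actual/COP_Carnot = 2.602/8.718 = 0.2984.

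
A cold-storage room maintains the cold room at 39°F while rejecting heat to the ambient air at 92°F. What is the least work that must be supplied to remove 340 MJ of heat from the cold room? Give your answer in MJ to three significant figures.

36.1 MJ

In absolute terms T_C = 277.04 K and T_H = 306.48 K, so ΔT = 29.44 K.
The reversible limit is COP_R = T_C/ΔT = 9.409, so W_min = Q_C/COP = Q_C·ΔT/T_C.
W_min = 340.0 × 29.44/277.04 = 36.14 MJ.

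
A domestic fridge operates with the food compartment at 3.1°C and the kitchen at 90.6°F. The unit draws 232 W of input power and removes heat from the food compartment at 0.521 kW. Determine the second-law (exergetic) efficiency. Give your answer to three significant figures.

0.239

Converting, Q̇_C = 0.5210 kW = 521.0 W, so COP_actual = Q̇_C/Ẇ = 521.0/232.0 = 2.246.
In absolute terms T_C = 276.25 K and T_H = 305.71 K, so ΔT = 29.46 K.
COP_Carnot = T_C/ΔT = 276.25/29.46 = 9.379.
η_II = COP_actual/COP_Carnot = 2.246/9.379 = 0.2394.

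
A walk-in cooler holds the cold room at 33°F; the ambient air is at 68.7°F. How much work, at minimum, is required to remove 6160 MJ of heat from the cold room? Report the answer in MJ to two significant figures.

450 MJ

In absolute terms T_C = 273.71 K and T_H = 293.54 K, so ΔT = 19.83 K.
The reversible limit is COP_R = T_C/ΔT = 13.80, so W_min = Q_C/COP = Q_C·ΔT/T_C.
W_min = 6160 × 19.83/273.71 = 446.4 MJ.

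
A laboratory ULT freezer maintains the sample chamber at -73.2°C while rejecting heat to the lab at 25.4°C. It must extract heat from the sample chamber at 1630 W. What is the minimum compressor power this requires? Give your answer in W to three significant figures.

In absolute terms T_C = 199.95 K and T_H = 298.55 K, so ΔT = 98.60 K.
COP_Carnot = T_C/ΔT = 199.95/98.60 = 2.028.
Ẇ_min = Q̇/COP_Carnot = 1630/2.028 = 803.8 W.

804 W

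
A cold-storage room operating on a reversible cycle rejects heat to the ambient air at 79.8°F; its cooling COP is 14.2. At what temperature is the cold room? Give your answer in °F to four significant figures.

44.31 °F

For a Carnot refrigerator COP_R = T_C/(T_H − T_C), so T_C = COP·T_H/(1 + COP).
With T_H = 299.71 K, T_C = 14.2 × 299.71/15.20 = 279.99 K.
Converting, 279.99 K = 44.31°F.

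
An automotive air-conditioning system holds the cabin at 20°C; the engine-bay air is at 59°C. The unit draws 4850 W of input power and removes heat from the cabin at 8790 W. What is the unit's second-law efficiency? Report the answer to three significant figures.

0.241

COP_actual = Q̇_C/Ẇ = 8790/4850 = 1.812.
In absolute terms T_C = 293.15 K and T_H = 332.15 K, so ΔT = 39.00 K.
COP_Carnot = T_C/ΔT = 293.15/39.00 = 7.517.
η_II = COP_actual/COP_Carnot = 1.812/7.517 = 0.2411.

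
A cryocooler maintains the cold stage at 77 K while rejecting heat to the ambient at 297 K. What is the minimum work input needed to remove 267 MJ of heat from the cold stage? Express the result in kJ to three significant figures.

763000 kJ

The reservoir spacing is ΔT = 297 − 77 = 220.0 K.
The reversible limit is COP_R = T_C/ΔT = 0.3500, so W_min = Q_C/COP = Q_C·ΔT/T_C.
W_min = 267.0 × 220.0/77.00 = 762.9 MJ = 762900 kJ.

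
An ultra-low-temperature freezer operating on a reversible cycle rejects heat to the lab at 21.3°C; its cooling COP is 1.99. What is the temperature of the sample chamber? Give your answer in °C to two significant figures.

For a Carnot refrigerator COP_R = T_C/(T_H − T_C), so T_C = COP·T_H/(1 + COP).
With T_H = 294.45 K, T_C = 1.99 × 294.45/2.990 = 195.97 K.
Converting, 195.97 K = -77.18°C.

-77 °C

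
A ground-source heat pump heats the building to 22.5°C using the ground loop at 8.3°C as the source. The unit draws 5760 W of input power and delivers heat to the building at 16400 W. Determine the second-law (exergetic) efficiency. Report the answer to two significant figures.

COP_actual = Q̇_H/Ẇ = 16400/5760 = 2.847.
In absolute terms T_C = 281.45 K and T_H = 295.65 K, so ΔT = 14.20 K.
COP_Carnot = T_H/ΔT = 295.65/14.20 = 20.82.
η_II = COP_actual/COP_Carnot = 2.847/20.82 = 0.1368.

0.14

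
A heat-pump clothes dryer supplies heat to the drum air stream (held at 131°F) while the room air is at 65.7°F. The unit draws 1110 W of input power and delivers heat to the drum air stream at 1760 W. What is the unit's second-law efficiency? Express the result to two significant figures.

COP_actual = Q̇_H/Ẇ = 1760/1110 = 1.586.
In absolute terms T_C = 291.87 K and T_H = 328.15 K, so ΔT = 36.28 K.
COP_Carnot = T_H/ΔT = 328.15/36.28 = 9.045.
η_II = COP_actual/COP_Carnot = 1.586/9.045 = 0.1753.

0.18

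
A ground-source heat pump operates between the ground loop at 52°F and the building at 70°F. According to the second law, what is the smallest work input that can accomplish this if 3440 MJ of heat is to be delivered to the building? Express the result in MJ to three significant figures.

In absolute terms T_C = 284.26 K and T_H = 294.26 K, so ΔT = 10.00 K.
The reversible limit is COP_HP = T_H/ΔT = 29.43, so W_min = Q_H/COP = Q_H·ΔT/T_H.
W_min = 3440 × 10.00/294.26 = 116.9 MJ.

117 MJ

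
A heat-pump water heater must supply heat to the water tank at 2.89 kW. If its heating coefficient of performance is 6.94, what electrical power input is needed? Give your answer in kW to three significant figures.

0.416 kW

Ẇ = Q̇_H/COP_HP = 2.890/6.94 = 0.4164 kW.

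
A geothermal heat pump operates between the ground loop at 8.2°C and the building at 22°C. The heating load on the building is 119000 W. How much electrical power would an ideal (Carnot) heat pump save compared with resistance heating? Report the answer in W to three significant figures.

113000 W

In absolute terms T_C = 281.35 K and T_H = 295.15 K, so ΔT = 13.80 K.
COP_Carnot = T_H/ΔT = 295.15/13.80 = 21.39.
Resistance heating needs Ẇ_res = Q̇_H = 119000 W; the reversible heat pump needs only Ẇ_hp = Q̇_H/COP = 5564 W.
Saving = 119000 − 5564 = 113400 W.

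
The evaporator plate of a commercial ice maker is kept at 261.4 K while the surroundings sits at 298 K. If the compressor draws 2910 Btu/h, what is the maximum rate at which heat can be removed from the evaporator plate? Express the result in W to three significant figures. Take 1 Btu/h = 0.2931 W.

6090 W

The reservoir spacing is ΔT = 298 − 261.4 = 36.60 K.
COP_Carnot = T_C/ΔT = 261.40/36.60 = 7.142.
Q̇_max = COP_Carnot × Ẇ = 7.142 × 2910 Btu/h = 20780 Btu/h = 6092 W.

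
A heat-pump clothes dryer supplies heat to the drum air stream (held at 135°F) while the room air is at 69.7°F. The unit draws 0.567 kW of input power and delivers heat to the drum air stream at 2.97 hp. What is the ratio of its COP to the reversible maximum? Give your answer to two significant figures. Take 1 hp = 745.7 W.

Converting, Q̇_H = 2.970 hp = 2.215 kW, so COP_actual = Q̇_H/Ẇ = 2.215/0.5670 = 3.906.
In absolute terms T_C = 294.09 K and T_H = 330.37 K, so ΔT = 36.28 K.
COP_Carnot = T_H/ΔT = 330.37/36.28 = 9.107.
η_II = COP_actual/COP_Carnot = 3.906/9.107 = 0.4289.

0.43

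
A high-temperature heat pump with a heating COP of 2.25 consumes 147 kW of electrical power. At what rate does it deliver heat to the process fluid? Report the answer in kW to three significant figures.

331 kW

Q̇_H = COP_HP × Ẇ = 2.25 × 147.0 = 330.8 kW.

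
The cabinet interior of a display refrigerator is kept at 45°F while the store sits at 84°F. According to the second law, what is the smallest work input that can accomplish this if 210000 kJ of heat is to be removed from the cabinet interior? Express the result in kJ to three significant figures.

In absolute terms T_C = 280.37 K and T_H = 302.04 K, so ΔT = 21.67 K.
The reversible limit is COP_R = T_C/ΔT = 12.94, so W_min = Q_C/COP = Q_C·ΔT/T_C.
W_min = 210000 × 21.67/280.37 = 16230 kJ.

16200 kJ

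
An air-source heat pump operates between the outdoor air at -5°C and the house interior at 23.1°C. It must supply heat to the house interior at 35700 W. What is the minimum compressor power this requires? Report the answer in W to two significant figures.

3400 W

In absolute terms T_C = 268.15 K and T_H = 296.25 K, so ΔT = 28.10 K.
COP_Carnot = T_H/ΔT = 296.25/28.10 = 10.54.
Ẇ_min = Q̇/COP_Carnot = 35700/10.54 = 3386 W.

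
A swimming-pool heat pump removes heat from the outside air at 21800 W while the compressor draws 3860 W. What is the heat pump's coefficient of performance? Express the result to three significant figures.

6.65

The first law gives Q̇_H = Q̇_C + Ẇ, so the three rates are Q̇_C = 21800, Q̇_H = 25660, Ẇ = 3860 W.
COP_HP = Q̇_H/Ẇ = 25660/3860 = 6.648.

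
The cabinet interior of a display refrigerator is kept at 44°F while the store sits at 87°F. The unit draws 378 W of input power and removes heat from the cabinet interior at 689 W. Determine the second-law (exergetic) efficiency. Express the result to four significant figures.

0.1556

COP_actual = Q̇_C/Ẇ = 689.0/378.0 = 1.823.
In absolute terms T_C = 279.82 K and T_H = 303.71 K, so ΔT = 23.89 K.
COP_Carnot = T_C/ΔT = 279.82/23.89 = 11.71.
η_II = COP_actual/COP_Carnot = 1.823/11.71 = 0.1556.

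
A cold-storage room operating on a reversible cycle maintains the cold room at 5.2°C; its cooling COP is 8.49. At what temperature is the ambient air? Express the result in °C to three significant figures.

COP_R = T_C/(T_H − T_C) gives T_H − T_C = T_C/COP.
With T_C = 278.35 K, T_H = 278.35 × (1 + 1/8.49) = 311.14 K.
Converting, 311.14 K = 37.99°C.

38.0 °C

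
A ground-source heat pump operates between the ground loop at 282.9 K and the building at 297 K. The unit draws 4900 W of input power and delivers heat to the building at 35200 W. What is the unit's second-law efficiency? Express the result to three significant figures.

COP_actual = Q̇_H/Ẇ = 35200/4900 = 7.184.
The reservoir spacing is ΔT = 297 − 282.9 = 14.10 K.
COP_Carnot = T_H/ΔT = 297.00/14.10 = 21.06.
η_II = COP_actual/COP_Carnot = 7.184/21.06 = 0.3410.

0.341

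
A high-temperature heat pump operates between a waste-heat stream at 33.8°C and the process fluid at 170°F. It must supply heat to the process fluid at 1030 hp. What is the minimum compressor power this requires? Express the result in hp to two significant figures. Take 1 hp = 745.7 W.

In absolute terms T_C = 306.95 K and T_H = 349.82 K, so ΔT = 42.87 K.
COP_Carnot = T_H/ΔT = 349.82/42.87 = 8.161.
Ẇ_min = Q̇/COP_Carnot = 1030/8.161 = 126.2 hp.

130 hp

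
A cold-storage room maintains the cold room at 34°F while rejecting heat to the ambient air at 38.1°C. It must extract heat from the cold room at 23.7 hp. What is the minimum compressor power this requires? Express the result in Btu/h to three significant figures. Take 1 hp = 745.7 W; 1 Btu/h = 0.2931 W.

8130 Btu/h

In absolute terms T_C = 274.26 K and T_H = 311.25 K, so ΔT = 36.99 K.
COP_Carnot = T_C/ΔT = 274.26/36.99 = 7.415.
Ẇ_min = Q̇/COP_Carnot = 23.70/7.415 = 3.196 hp = 8132 Btu/h.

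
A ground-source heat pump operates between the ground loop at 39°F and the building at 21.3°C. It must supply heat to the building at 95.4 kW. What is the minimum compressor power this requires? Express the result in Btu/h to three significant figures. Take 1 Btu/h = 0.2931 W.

19200 Btu/h

In absolute terms T_C = 277.04 K and T_H = 294.45 K, so ΔT = 17.41 K.
COP_Carnot = T_H/ΔT = 294.45/17.41 = 16.91.
Ẇ_min = Q̇/COP_Carnot = 95.40/16.91 = 5.641 kW = 19250 Btu/h.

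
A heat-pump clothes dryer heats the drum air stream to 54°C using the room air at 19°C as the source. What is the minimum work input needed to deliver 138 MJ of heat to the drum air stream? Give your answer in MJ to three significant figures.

In absolute terms T_C = 292.15 K and T_H = 327.15 K, so ΔT = 35.00 K.
The reversible limit is COP_HP = T_H/ΔT = 9.347, so W_min = Q_H/COP = Q_H·ΔT/T_H.
W_min = 138.0 × 35.00/327.15 = 14.76 MJ.

14.8 MJ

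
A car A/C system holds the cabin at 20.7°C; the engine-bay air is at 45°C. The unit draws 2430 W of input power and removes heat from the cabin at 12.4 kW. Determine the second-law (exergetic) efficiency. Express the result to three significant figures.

0.422

Converting, Q̇_C = 12.40 kW = 12400 W, so COP_actual = Q̇_C/Ẇ = 12400/2430 = 5.103.
In absolute terms T_C = 293.85 K and T_H = 318.15 K, so ΔT = 24.30 K.
COP_Carnot = T_C/ΔT = 293.85/24.30 = 12.09.
η_II = COP_actual/COP_Carnot = 5.103/12.09 = 0.4220.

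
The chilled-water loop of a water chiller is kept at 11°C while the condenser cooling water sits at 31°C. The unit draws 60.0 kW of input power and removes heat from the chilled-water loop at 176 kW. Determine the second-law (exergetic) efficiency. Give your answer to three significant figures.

0.206

COP_actual = Q̇_C/Ẇ = 176.0/60.00 = 2.933.
In absolute terms T_C = 284.15 K and T_H = 304.15 K, so ΔT = 20.00 K.
COP_Carnot = T_C/ΔT = 284.15/20.00 = 14.21.
η_II = COP_actual/COP_Carnot = 2.933/14.21 = 0.2065.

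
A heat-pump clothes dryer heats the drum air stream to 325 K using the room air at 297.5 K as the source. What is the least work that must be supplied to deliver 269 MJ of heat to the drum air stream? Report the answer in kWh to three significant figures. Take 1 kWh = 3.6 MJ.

6.32 kWh

The reservoir spacing is ΔT = 325 − 297.5 = 27.50 K.
The reversible limit is COP_HP = T_H/ΔT = 11.82, so W_min = Q_H/COP = Q_H·ΔT/T_H.
W_min = 269.0 × 27.50/325.00 = 22.76 MJ = 6.323 kWh.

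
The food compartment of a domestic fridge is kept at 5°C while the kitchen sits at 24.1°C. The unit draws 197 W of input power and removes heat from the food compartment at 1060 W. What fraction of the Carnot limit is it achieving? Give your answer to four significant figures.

0.3695

COP_actual = Q̇_C/Ẇ = 1060/197.0 = 5.381.
In absolute terms T_C = 278.15 K and T_H = 297.25 K, so ΔT = 19.10 K.
COP_Carnot = T_C/ΔT = 278.15/19.10 = 14.56.
η_II = COP_actual/COP_Carnot = 5.381/14.56 = 0.3695.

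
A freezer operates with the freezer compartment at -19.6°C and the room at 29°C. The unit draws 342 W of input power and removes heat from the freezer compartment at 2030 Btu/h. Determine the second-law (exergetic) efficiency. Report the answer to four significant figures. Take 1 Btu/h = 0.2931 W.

0.3335

Converting, Q̇_C = 2030 Btu/h = 595.0 W, so COP_actual = Q̇_C/Ẇ = 595.0/342.0 = 1.740.
In absolute terms T_C = 253.55 K and T_H = 302.15 K, so ΔT = 48.60 K.
COP_Carnot = T_C/ΔT = 253.55/48.60 = 5.217.
η_II = COP_actual/COP_Carnot = 1.740/5.217 = 0.3335.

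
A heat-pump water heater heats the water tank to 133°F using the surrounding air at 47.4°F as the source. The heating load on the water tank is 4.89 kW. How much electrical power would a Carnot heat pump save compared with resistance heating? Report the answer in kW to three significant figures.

In absolute terms T_C = 281.71 K and T_H = 329.26 K, so ΔT = 47.56 K.
COP_Carnot = T_H/ΔT = 329.26/47.56 = 6.924.
Resistance heating needs Ẇ_res = Q̇_H = 4.890 kW; the reversible heat pump needs only Ẇ_hp = Q̇_H/COP = 0.7063 kW.
Saving = 4.890 − 0.7063 = 4.184 kW.

4.18 kW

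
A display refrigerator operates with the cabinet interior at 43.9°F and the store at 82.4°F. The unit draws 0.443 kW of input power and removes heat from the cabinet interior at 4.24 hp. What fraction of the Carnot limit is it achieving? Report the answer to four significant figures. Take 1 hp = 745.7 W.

0.5457

Converting, Q̇_C = 4.240 hp = 3.162 kW, so COP_actual = Q̇_C/Ẇ = 3.162/0.4430 = 7.137.
In absolute terms T_C = 279.76 K and T_H = 301.15 K, so ΔT = 21.39 K.
COP_Carnot = T_C/ΔT = 279.76/21.39 = 13.08.
η_II = COP_actual/COP_Carnot = 7.137/13.08 = 0.5457.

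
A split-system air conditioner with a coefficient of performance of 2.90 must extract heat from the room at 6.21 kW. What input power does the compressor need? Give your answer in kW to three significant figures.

2.14 kW

Ẇ = Q̇_C/COP = 6.210/2.90 = 2.141 kW.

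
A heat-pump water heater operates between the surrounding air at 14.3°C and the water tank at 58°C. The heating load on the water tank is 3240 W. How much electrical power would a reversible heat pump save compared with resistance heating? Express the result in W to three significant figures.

In absolute terms T_C = 287.45 K and T_H = 331.15 K, so ΔT = 43.70 K.
COP_Carnot = T_H/ΔT = 331.15/43.70 = 7.578.
Resistance heating needs Ẇ_res = Q̇_H = 3240 W; the reversible heat pump needs only Ẇ_hp = Q̇_H/COP = 427.6 W.
Saving = 3240 − 427.6 = 2812 W.

2810 W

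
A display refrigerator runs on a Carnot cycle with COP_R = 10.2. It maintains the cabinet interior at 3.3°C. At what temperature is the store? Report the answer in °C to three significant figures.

COP_R = T_C/(T_H − T_C) gives T_H − T_C = T_C/COP.
With T_C = 276.45 K, T_H = 276.45 × (1 + 1/10.2) = 303.55 K.
Converting, 303.55 K = 30.40°C.

30.4 °C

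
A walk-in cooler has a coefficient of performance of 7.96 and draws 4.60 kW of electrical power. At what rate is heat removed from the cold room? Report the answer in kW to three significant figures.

36.6 kW

Q̇_C = COP × Ẇ = 7.96 × 4.600 = 36.62 kW.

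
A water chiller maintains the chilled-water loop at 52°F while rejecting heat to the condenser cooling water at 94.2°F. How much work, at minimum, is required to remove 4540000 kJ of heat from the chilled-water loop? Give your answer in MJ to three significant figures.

In absolute terms T_C = 284.26 K and T_H = 307.71 K, so ΔT = 23.44 K.
The reversible limit is COP_R = T_C/ΔT = 12.12, so W_min = Q_C/COP = Q_C·ΔT/T_C.
W_min = 4540000 × 23.44/284.26 = 374400 kJ = 374.4 MJ.

374 MJ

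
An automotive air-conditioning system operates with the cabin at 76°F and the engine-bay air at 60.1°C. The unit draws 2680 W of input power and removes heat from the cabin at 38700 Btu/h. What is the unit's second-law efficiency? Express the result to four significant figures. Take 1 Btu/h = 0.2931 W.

0.5071

Converting, Q̇_C = 38700 Btu/h = 11340 W, so COP_actual = Q̇_C/Ẇ = 11340/2680 = 4.232.
In absolute terms T_C = 297.59 K and T_H = 333.25 K, so ΔT = 35.66 K.
COP_Carnot = T_C/ΔT = 297.59/35.66 = 8.346.
η_II = COP_actual/COP_Carnot = 4.232/8.346 = 0.5071.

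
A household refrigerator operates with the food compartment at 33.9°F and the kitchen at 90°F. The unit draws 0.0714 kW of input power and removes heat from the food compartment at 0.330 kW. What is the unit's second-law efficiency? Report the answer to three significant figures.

0.525

COP_actual = Q̇_C/Ẇ = 0.3300/0.07140 = 4.622.
In absolute terms T_C = 274.21 K and T_H = 305.37 K, so ΔT = 31.17 K.
COP_Carnot = T_C/ΔT = 274.21/31.17 = 8.798.
η_II = COP_actual/COP_Carnot = 4.622/8.798 = 0.5253.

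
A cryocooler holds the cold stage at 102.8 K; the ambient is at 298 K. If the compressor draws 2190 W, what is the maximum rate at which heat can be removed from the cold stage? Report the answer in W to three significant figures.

1150 W

The reservoir spacing is ΔT = 298 − 102.8 = 195.2 K.
COP_Carnot = T_C/ΔT = 102.80/195.2 = 0.5266.
Q̇_max = COP_Carnot × Ẇ = 0.5266 × 2190 W = 1153 W.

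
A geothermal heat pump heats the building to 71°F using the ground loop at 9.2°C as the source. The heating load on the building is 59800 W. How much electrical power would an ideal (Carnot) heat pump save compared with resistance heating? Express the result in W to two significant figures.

In absolute terms T_C = 282.35 K and T_H = 294.82 K, so ΔT = 12.47 K.
COP_Carnot = T_H/ΔT = 294.82/12.47 = 23.65.
Resistance heating needs Ẇ_res = Q̇_H = 59800 W; the reversible heat pump needs only Ẇ_hp = Q̇_H/COP = 2529 W.
Saving = 59800 − 2529 = 57270 W.

57000 W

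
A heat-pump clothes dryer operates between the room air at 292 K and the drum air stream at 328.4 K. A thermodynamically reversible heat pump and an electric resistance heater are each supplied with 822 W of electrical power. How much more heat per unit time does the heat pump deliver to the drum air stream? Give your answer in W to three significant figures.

6590 W

The reservoir spacing is ΔT = 328.4 − 292 = 36.40 K.
COP_Carnot = T_H/ΔT = 328.40/36.40 = 9.022.
The heat pump delivers Q̇_H = COP × Ẇ = 7416 W; the resistance heater delivers Ẇ = 822.0 W.
Extra = (COP − 1)·Ẇ = 6594 W.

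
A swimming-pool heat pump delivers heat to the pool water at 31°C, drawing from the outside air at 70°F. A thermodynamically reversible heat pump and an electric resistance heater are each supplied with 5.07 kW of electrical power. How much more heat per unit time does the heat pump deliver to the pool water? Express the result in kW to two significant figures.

150 kW

In absolute terms T_C = 294.26 K and T_H = 304.15 K, so ΔT = 9.889 K.
COP_Carnot = T_H/ΔT = 304.15/9.889 = 30.76.
The heat pump delivers Q̇_H = COP × Ẇ = 155.9 kW; the resistance heater delivers Ẇ = 5.070 kW.
Extra = (COP − 1)·Ẇ = 150.9 kW.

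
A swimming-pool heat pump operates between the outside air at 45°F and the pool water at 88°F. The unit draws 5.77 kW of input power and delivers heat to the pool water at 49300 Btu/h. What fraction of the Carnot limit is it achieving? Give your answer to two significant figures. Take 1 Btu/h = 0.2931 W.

Converting, Q̇_H = 49300 Btu/h = 14.45 kW, so COP_actual = Q̇_H/Ẇ = 14.45/5.770 = 2.504.
In absolute terms T_C = 280.37 K and T_H = 304.26 K, so ΔT = 23.89 K.
COP_Carnot = T_H/ΔT = 304.26/23.89 = 12.74.
η_II = COP_actual/COP_Carnot = 2.504/12.74 = 0.1966.

0.20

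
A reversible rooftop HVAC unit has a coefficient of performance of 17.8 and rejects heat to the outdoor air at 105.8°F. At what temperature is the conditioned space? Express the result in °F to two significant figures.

76 °F

For a Carnot refrigerator COP_R = T_C/(T_H − T_C), so T_C = COP·T_H/(1 + COP).
With T_H = 314.15 K, T_C = 17.8 × 314.15/18.80 = 297.44 K.
Converting, 297.44 K = 75.72°F.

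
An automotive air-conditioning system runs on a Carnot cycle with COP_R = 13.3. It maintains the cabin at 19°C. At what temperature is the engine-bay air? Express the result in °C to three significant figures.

41.0 °C

COP_R = T_C/(T_H − T_C) gives T_H − T_C = T_C/COP.
With T_C = 292.15 K, T_H = 292.15 × (1 + 1/13.3) = 314.12 K.
Converting, 314.12 K = 40.97°C.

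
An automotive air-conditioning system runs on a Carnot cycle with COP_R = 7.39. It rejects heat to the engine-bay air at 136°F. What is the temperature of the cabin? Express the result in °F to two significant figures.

For a Carnot refrigerator COP_R = T_C/(T_H − T_C), so T_C = COP·T_H/(1 + COP).
With T_H = 330.93 K, T_C = 7.39 × 330.93/8.390 = 291.48 K.
Converting, 291.48 K = 65.00°F.

65 °F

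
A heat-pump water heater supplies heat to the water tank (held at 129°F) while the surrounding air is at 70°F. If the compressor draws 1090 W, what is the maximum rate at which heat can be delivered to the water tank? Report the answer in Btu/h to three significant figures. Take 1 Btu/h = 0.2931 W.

37100 Btu/h

In absolute terms T_C = 294.26 K and T_H = 327.04 K, so ΔT = 32.78 K.
COP_Carnot = T_H/ΔT = 327.04/32.78 = 9.977.
Q̇_max = COP_Carnot × Ẇ = 9.977 × 1090 W = 10880 W = 37100 Btu/h.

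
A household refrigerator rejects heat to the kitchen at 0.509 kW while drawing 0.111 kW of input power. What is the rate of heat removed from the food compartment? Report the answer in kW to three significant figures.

0.398 kW

For a cyclic device the first law requires Q̇_H = Q̇_C + Ẇ.
Q̇_C = Q̇_H − Ẇ = 0.3980 kW.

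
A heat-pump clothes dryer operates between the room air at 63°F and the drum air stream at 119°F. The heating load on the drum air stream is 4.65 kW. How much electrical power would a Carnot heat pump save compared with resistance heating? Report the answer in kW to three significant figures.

4.20 kW

In absolute terms T_C = 290.37 K and T_H = 321.48 K, so ΔT = 31.11 K.
COP_Carnot = T_H/ΔT = 321.48/31.11 = 10.33.
Resistance heating needs Ẇ_res = Q̇_H = 4.650 kW; the reversible heat pump needs only Ẇ_hp = Q̇_H/COP = 0.4500 kW.
Saving = 4.650 − 0.4500 = 4.200 kW.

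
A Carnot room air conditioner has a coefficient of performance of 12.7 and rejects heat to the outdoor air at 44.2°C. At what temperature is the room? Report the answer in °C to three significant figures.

21.0 °C

For a Carnot refrigerator COP_R = T_C/(T_H − T_C), so T_C = COP·T_H/(1 + COP).
With T_H = 317.35 K, T_C = 12.7 × 317.35/13.70 = 294.19 K.
Converting, 294.19 K = 21.04°C.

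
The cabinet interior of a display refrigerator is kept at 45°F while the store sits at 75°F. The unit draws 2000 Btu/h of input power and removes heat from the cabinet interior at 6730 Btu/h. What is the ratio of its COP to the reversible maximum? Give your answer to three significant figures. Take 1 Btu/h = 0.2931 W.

COP_actual = Q̇_C/Ẇ = 6730/2000 = 3.365.
In absolute terms T_C = 280.37 K and T_H = 297.04 K, so ΔT = 16.67 K.
COP_Carnot = T_C/ΔT = 280.37/16.67 = 16.82.
η_II = COP_actual/COP_Carnot = 3.365/16.82 = 0.2000.

0.200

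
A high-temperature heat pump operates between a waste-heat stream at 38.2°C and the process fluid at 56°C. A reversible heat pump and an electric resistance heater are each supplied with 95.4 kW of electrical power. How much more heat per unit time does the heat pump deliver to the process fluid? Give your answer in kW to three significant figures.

In absolute terms T_C = 311.35 K and T_H = 329.15 K, so ΔT = 17.80 K.
COP_Carnot = T_H/ΔT = 329.15/17.80 = 18.49.
The heat pump delivers Q̇_H = COP × Ẇ = 1764 kW; the resistance heater delivers Ẇ = 95.40 kW.
Extra = (COP − 1)·Ẇ = 1669 kW.

1670 kW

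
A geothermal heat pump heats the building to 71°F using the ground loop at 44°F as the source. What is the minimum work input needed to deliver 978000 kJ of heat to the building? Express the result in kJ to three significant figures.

49800 kJ

In absolute terms T_C = 279.82 K and T_H = 294.82 K, so ΔT = 15.00 K.
The reversible limit is COP_HP = T_H/ΔT = 19.65, so W_min = Q_H/COP = Q_H·ΔT/T_H.
W_min = 978000 × 15.00/294.82 = 49760 kJ.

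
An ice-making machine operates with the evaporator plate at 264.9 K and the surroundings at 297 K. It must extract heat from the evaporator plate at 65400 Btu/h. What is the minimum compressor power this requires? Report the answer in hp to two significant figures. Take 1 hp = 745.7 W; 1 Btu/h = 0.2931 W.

3.1 hp

The reservoir spacing is ΔT = 297 − 264.9 = 32.10 K.
COP_Carnot = T_C/ΔT = 264.90/32.10 = 8.252.
Ẇ_min = Q̇/COP_Carnot = 65400/8.252 = 7925 Btu/h = 3.115 hp.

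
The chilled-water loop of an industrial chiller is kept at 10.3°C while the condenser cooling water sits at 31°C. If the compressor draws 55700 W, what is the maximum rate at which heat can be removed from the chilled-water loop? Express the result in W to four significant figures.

In absolute terms T_C = 283.45 K and T_H = 304.15 K, so ΔT = 20.70 K.
COP_Carnot = T_C/ΔT = 283.45/20.70 = 13.69.
Q̇_max = COP_Carnot × Ẇ = 13.69 × 55700 W = 762700 W.

762700 W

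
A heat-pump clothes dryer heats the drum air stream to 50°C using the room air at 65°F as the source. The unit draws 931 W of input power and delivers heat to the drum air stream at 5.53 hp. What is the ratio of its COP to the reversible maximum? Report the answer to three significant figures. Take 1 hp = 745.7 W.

Converting, Q̇_H = 5.530 hp = 4124 W, so COP_actual = Q̇_H/Ẇ = 4124/931.0 = 4.429.
In absolute terms T_C = 291.48 K and T_H = 323.15 K, so ΔT = 31.67 K.
COP_Carnot = T_H/ΔT = 323.15/31.67 = 10.20.
η_II = COP_actual/COP_Carnot = 4.429/10.20 = 0.4340.

0.434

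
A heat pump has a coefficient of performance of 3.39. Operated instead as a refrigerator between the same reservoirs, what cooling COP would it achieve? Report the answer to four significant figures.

Since Q_H = Q_C + W for any cycle, COP_R = Q_C/W = Q_H/W − 1.
COP_R = 3.39 − 1 = 2.39.

2.390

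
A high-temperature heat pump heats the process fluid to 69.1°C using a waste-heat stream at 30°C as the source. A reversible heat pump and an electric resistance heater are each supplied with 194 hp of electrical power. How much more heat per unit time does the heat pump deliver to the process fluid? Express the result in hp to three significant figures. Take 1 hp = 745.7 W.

In absolute terms T_C = 303.15 K and T_H = 342.25 K, so ΔT = 39.10 K.
COP_Carnot = T_H/ΔT = 342.25/39.10 = 8.753.
The heat pump delivers Q̇_H = COP × Ẇ = 1698 hp; the resistance heater delivers Ẇ = 194.0 hp.
Extra = (COP − 1)·Ẇ = 1504 hp.

1500 hp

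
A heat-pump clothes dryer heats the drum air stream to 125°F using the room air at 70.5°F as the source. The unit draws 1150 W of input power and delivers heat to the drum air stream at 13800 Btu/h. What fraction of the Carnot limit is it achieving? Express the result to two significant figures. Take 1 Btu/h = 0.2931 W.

0.33

Converting, Q̇_H = 13800 Btu/h = 4045 W, so COP_actual = Q̇_H/Ẇ = 4045/1150 = 3.517.
In absolute terms T_C = 294.54 K and T_H = 324.82 K, so ΔT = 30.28 K.
COP_Carnot = T_H/ΔT = 324.82/30.28 = 10.73.
η_II = COP_actual/COP_Carnot = 3.517/10.73 = 0.3279.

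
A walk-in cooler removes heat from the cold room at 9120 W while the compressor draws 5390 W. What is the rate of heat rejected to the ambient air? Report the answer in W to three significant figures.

For a cyclic device the first law requires Q̇_H = Q̇_C + Ẇ.
Q̇_H = Q̇_C + Ẇ = 14510 W.

14500 W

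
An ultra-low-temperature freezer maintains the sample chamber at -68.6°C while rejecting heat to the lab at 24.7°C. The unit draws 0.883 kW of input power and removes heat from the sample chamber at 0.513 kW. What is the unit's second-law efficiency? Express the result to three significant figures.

COP_actual = Q̇_C/Ẇ = 0.5130/0.8830 = 0.5810.
In absolute terms T_C = 204.55 K and T_H = 297.85 K, so ΔT = 93.30 K.
COP_Carnot = T_C/ΔT = 204.55/93.30 = 2.192.
η_II = COP_actual/COP_Carnot = 0.5810/2.192 = 0.2650.

0.265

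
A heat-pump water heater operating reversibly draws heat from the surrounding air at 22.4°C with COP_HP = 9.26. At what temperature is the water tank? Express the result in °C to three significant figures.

58.2 °C

COP_HP = T_H/(T_H − T_C) rearranges to T_H = COP·T_C/(COP − 1).
With T_C = 295.55 K, T_H = 9.26 × 295.55/8.260 = 331.33 K.
Converting, 331.33 K = 58.18°C.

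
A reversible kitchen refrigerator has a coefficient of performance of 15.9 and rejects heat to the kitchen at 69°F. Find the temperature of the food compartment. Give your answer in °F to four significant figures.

37.72 °F

For a Carnot refrigerator COP_R = T_C/(T_H − T_C), so T_C = COP·T_H/(1 + COP).
With T_H = 293.71 K, T_C = 15.9 × 293.71/16.90 = 276.33 K.
Converting, 276.33 K = 37.72°F.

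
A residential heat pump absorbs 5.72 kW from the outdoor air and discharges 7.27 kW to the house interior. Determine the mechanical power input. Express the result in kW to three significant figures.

For a cyclic device the first law requires Q̇_H = Q̇_C + Ẇ.
Ẇ = Q̇_H − Q̇_C = 1.550 kW.

1.55 kW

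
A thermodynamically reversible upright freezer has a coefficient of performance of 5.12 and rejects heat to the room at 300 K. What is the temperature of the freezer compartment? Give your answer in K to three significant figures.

251 K

For a Carnot refrigerator COP_R = T_C/(T_H − T_C), so T_C = COP·T_H/(1 + COP).
With T_H = 300.00 K, T_C = 5.12 × 300.00/6.120 = 250.98 K.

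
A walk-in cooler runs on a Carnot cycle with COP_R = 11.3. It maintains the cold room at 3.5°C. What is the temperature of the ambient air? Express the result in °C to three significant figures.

28.0 °C

COP_R = T_C/(T_H − T_C) gives T_H − T_C = T_C/COP.
With T_C = 276.65 K, T_H = 276.65 × (1 + 1/11.3) = 301.13 K.
Converting, 301.13 K = 27.98°C.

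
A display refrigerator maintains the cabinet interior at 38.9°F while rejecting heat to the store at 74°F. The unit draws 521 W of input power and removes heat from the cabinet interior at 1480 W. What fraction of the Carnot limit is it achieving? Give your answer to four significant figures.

COP_actual = Q̇_C/Ẇ = 1480/521.0 = 2.841.
In absolute terms T_C = 276.98 K and T_H = 296.48 K, so ΔT = 19.50 K.
COP_Carnot = T_C/ΔT = 276.98/19.50 = 14.20.
η_II = COP_actual/COP_Carnot = 2.841/14.20 = 0.2000.

0.2000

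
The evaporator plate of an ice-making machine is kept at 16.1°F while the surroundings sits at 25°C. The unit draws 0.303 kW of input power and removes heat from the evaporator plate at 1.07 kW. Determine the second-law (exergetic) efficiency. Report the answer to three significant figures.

0.452

COP_actual = Q̇_C/Ẇ = 1.070/0.3030 = 3.531.
In absolute terms T_C = 264.32 K and T_H = 298.15 K, so ΔT = 33.83 K.
COP_Carnot = T_C/ΔT = 264.32/33.83 = 7.812.
η_II = COP_actual/COP_Carnot = 3.531/7.812 = 0.4520.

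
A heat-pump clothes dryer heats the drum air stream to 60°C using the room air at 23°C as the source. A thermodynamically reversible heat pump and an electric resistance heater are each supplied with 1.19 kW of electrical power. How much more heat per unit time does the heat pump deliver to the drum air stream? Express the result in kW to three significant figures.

In absolute terms T_C = 296.15 K and T_H = 333.15 K, so ΔT = 37.00 K.
COP_Carnot = T_H/ΔT = 333.15/37.00 = 9.004.
The heat pump delivers Q̇_H = COP × Ẇ = 10.71 kW; the resistance heater delivers Ẇ = 1.190 kW.
Extra = (COP − 1)·Ẇ = 9.525 kW.

9.52 kW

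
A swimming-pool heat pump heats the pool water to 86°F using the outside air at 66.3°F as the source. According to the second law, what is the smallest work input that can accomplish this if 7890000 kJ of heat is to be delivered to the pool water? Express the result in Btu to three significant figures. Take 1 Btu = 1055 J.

270000 Btu

In absolute terms T_C = 292.21 K and T_H = 303.15 K, so ΔT = 10.94 K.
The reversible limit is COP_HP = T_H/ΔT = 27.70, so W_min = Q_H/COP = Q_H·ΔT/T_H.
W_min = 7890000 × 10.94/303.15 = 284800 kJ = 270000 Btu.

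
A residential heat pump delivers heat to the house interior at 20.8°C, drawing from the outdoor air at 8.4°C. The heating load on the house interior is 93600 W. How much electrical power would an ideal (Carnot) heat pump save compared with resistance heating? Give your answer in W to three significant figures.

In absolute terms T_C = 281.55 K and T_H = 293.95 K, so ΔT = 12.40 K.
COP_Carnot = T_H/ΔT = 293.95/12.40 = 23.71.
Resistance heating needs Ẇ_res = Q̇_H = 93600 W; the reversible heat pump needs only Ẇ_hp = Q̇_H/COP = 3948 W.
Saving = 93600 − 3948 = 89650 W.

89700 W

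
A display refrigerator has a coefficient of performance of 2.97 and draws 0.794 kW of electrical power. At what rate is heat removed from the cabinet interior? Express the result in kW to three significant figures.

2.36 kW

Q̇_C = COP × Ẇ = 2.97 × 0.7940 = 2.358 kW.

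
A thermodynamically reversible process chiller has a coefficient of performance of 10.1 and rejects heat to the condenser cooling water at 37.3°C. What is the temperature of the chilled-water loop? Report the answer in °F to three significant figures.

For a Carnot refrigerator COP_R = T_C/(T_H − T_C), so T_C = COP·T_H/(1 + COP).
With T_H = 310.45 K, T_C = 10.1 × 310.45/11.10 = 282.48 K.
Converting, 282.48 K = 48.80°F.

48.8 °F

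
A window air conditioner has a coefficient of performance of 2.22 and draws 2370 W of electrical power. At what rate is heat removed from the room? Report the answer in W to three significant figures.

Q̇_C = COP × Ẇ = 2.22 × 2370 = 5261 W.

5260 W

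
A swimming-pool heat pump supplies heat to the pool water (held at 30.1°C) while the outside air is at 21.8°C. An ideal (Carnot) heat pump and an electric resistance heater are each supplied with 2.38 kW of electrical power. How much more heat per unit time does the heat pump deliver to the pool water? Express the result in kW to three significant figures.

In absolute terms T_C = 294.95 K and T_H = 303.25 K, so ΔT = 8.300 K.
COP_Carnot = T_H/ΔT = 303.25/8.300 = 36.54.
The heat pump delivers Q̇_H = COP × Ẇ = 86.96 kW; the resistance heater delivers Ẇ = 2.380 kW.
Extra = (COP − 1)·Ẇ = 84.58 kW.

84.6 kW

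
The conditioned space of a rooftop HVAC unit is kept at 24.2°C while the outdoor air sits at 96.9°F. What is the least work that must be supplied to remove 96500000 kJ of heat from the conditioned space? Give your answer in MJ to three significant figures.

In absolute terms T_C = 297.35 K and T_H = 309.21 K, so ΔT = 11.86 K.
The reversible limit is COP_R = T_C/ΔT = 25.08, so W_min = Q_C/COP = Q_C·ΔT/T_C.
W_min = 96500000 × 11.86/297.35 = 3848000 kJ = 3848 MJ.

3850 MJ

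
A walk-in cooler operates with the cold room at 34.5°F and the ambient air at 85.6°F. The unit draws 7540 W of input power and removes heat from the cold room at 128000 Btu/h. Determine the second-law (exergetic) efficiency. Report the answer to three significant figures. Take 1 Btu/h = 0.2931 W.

Converting, Q̇_C = 128000 Btu/h = 37520 W, so COP_actual = Q̇_C/Ẇ = 37520/7540 = 4.976.
In absolute terms T_C = 274.54 K and T_H = 302.93 K, so ΔT = 28.39 K.
COP_Carnot = T_C/ΔT = 274.54/28.39 = 9.671.
η_II = COP_actual/COP_Carnot = 4.976/9.671 = 0.5145.

0.515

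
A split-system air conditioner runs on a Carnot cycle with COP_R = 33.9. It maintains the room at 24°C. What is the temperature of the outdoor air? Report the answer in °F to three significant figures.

COP_R = T_C/(T_H − T_C) gives T_H − T_C = T_C/COP.
With T_C = 297.15 K, T_H = 297.15 × (1 + 1/33.9) = 305.92 K.
Converting, 305.92 K = 90.98°F.

91.0 °F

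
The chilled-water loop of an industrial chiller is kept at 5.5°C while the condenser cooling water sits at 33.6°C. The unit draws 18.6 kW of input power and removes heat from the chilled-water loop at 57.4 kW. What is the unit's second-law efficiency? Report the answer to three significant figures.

0.311

COP_actual = Q̇_C/Ẇ = 57.40/18.60 = 3.086.
In absolute terms T_C = 278.65 K and T_H = 306.75 K, so ΔT = 28.10 K.
COP_Carnot = T_C/ΔT = 278.65/28.10 = 9.916.
η_II = COP_actual/COP_Carnot = 3.086/9.916 = 0.3112.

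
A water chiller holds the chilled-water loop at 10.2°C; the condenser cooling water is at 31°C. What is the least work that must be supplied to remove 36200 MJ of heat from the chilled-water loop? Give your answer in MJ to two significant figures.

In absolute terms T_C = 283.35 K and T_H = 304.15 K, so ΔT = 20.80 K.
The reversible limit is COP_R = T_C/ΔT = 13.62, so W_min = Q_C/COP = Q_C·ΔT/T_C.
W_min = 36200 × 20.80/283.35 = 2657 MJ.

2700 MJ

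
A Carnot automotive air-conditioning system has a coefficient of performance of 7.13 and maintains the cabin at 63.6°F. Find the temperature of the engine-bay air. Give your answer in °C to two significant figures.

COP_R = T_C/(T_H − T_C) gives T_H − T_C = T_C/COP.
With T_C = 290.71 K, T_H = 290.71 × (1 + 1/7.13) = 331.48 K.
Converting, 331.48 K = 58.33°C.

58 °C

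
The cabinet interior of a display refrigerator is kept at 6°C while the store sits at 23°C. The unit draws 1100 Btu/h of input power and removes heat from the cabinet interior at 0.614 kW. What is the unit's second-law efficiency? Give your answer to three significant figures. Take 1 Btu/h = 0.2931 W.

Converting, Q̇_C = 0.6140 kW = 2095 Btu/h, so COP_actual = Q̇_C/Ẇ = 2095/1100 = 1.904.
In absolute terms T_C = 279.15 K and T_H = 296.15 K, so ΔT = 17.00 K.
COP_Carnot = T_C/ΔT = 279.15/17.00 = 16.42.
η_II = COP_actual/COP_Carnot = 1.904/16.42 = 0.1160.

0.116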